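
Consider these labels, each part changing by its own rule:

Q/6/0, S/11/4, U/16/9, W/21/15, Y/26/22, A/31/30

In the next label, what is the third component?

39

Third component — differences are 4, 5, 6, … (increasing by 1 each time): 0, 4, 9, 15, 22, 30 → 39.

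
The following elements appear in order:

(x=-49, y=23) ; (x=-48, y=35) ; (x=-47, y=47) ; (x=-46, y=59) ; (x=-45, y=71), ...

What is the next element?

(x=-44, y=83)

For the x, +1 each step: -49, -48, -47, -46, -45 → -44.
Y goes 23, 35, 47, 59, 71 → 83 (+12 each step).
Putting it together: (x=-44, y=83).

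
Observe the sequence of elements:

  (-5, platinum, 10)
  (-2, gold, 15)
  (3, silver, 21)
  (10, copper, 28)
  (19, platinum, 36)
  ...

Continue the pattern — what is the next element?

First entry: differences are 3, 5, 7, … (increasing by 2 each time); -5, -2, 3, 10, 19 → 30.
For the metal, repeats platinum → gold → silver → copper: platinum, gold, silver, copper, platinum → gold.
Third entry: differences are 5, 6, 7, … (increasing by 1 each time), so 10, 15, 21, 28, 36 → 45.
So the next element is (30, gold, 45).

(30, gold, 45)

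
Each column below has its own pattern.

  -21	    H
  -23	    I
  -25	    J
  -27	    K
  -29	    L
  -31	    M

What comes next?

First component: -21, -23, -25, -27, -29, -31 → -33 (−2 each step).
For the letter, letters move forward 1 place in the alphabet: H, I, J, K, L, M → N.
Putting it together: -33  N.

-33  N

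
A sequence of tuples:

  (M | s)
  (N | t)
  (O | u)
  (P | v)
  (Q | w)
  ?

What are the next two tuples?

(R | x), (S | y)

For the first letter, letters move forward 1 place in the alphabet: M, N, O, P, Q → R → S.
Second letter — letters move forward 1 place in the alphabet: s, t, u, v, w → x → y.
So the next two tuples are (R | x) and (S | y).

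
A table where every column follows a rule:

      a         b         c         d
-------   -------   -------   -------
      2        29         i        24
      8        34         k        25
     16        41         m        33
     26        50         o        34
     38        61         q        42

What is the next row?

Column a goes 2, 8, 16, 26, 38 → 52 (differences are 6, 8, 10, … (increasing by 2 each time)).
For the column b, differences are 5, 7, 9, … (increasing by 2 each time): 29, 34, 41, 50, 61 → 74.
Column c — letters move forward 2 places in the alphabet: i, k, m, o, q → s.
For the column d, alternating steps +1, +8, +1, +8, …: 24, 25, 33, 34, 42 → 43.
So the next row is 52  74  s  43.

52  74  s  43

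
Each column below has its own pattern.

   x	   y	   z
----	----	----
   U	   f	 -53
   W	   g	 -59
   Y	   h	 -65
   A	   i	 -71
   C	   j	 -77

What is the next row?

E  k  -83

Column x: letters move forward 2 places in the alphabet, wrapping Z→A; U, W, Y, A, C → E.
Column y: f, g, h, i, j → k (letters move forward 1 place in the alphabet).
Column z goes -53, -59, -65, -71, -77 → -83 (−6 each step).
So the next row is E  k  -83.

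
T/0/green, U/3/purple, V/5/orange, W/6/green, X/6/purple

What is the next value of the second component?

5

Second component — differences are 3, 2, 1, … (decreasing by 1 each time): 0, 3, 5, 6, 6 → 5.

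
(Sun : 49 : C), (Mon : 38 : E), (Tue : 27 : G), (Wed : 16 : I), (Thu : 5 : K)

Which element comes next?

For the day, runs through the weekdays Mon→Sun: Sun, Mon, Tue, Wed, Thu → Fri.
Second slot — −11 each step: 49, 38, 27, 16, 5 → -6.
For the letter, letters move forward 2 places in the alphabet: C, E, G, I, K → M.
Combining the parts gives (Fri : -6 : M).

(Fri : -6 : M)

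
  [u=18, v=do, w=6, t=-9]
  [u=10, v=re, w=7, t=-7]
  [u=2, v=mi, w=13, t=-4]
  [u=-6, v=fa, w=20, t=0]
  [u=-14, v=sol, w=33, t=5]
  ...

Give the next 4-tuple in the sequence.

[u=-22, v=la, w=53, t=11]

U: −8 each step; 18, 10, 2, -6, -14 → -22.
V: runs through the solfège scale do→ti, so do, re, mi, fa, sol → la.
For the w, each term is the sum of the two before it: 6, 7, 13, 20, 33 → 53.
T: differences are 2, 3, 4, … (increasing by 1 each time); -9, -7, -4, 0, 5 → 11.
Putting it together: [u=-22, v=la, w=53, t=11].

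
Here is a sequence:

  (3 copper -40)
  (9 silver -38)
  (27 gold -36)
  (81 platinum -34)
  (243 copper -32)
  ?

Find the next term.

First part: ×3 each step; 3, 9, 27, 81, 243 → 729.
Metal: repeats copper → silver → gold → platinum, so copper, silver, gold, platinum, copper → silver.
Third part — +2 each step: -40, -38, -36, -34, -32 → -30.
So the next term is (729 silver -30).

(729 silver -30)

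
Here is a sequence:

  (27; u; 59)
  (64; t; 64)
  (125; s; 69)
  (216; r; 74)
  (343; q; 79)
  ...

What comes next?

(512; p; 84)

First slot: 27, 64, 125, 216, 343 → 512 (perfect cubes: 3³, 4³, 5³, …).
Letter: letters move back 1 place in the alphabet, so u, t, s, r, q → p.
Third slot — +5 each step: 59, 64, 69, 74, 79 → 84.
Putting it together: (512; p; 84).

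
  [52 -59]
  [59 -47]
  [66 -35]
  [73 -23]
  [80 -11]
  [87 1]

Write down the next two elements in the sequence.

[94 13], [101 25]

First coordinate: +7 each step; 52, 59, 66, 73, 80, 87 → 94 → 101.
Second coordinate: +12 each step; -59, -47, -35, -23, -11, 1 → 13 → 25.
Putting the parts together: [94 13] and then [101 25].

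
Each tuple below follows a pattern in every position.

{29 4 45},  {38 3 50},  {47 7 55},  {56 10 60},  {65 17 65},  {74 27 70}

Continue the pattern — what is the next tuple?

For the first slot, +9 each step: 29, 38, 47, 56, 65, 74 → 83.
Second slot: each term is the sum of the two before it; 4, 3, 7, 10, 17, 27 → 44.
Third slot: +5 each step; 45, 50, 55, 60, 65, 70 → 75.
Putting it together: {83 44 75}.

{83 44 75}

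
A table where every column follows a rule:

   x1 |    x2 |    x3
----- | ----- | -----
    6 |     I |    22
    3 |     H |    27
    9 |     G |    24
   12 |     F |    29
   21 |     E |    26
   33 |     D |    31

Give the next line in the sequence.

Column x1: each term is the sum of the two before it, so 6, 3, 9, 12, 21, 33 → 54.
For the column x2, letters move back 1 place in the alphabet: I, H, G, F, E, D → C.
Column x3 — alternating steps +5, −3, +5, −3, …: 22, 27, 24, 29, 26, 31 → 28.
So the next line is 54  C  28.

54  C  28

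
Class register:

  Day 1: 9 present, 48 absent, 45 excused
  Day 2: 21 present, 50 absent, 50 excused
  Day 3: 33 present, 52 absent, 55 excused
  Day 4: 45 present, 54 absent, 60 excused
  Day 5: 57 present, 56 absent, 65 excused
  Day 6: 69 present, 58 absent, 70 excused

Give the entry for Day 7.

Present: 9, 21, 33, 45, 57, 69 → 81 (+12 each step).
For the absent, +2 each step: 48, 50, 52, 54, 56, 58 → 60.
Excused: 45, 50, 55, 60, 65, 70 → 75 (+5 each step).
Putting it together: 81 present, 60 absent, 75 excused.

81 present, 60 absent, 75 excused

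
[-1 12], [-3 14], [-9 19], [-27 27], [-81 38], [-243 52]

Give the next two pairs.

[-729 69], [-2187 89]

First entry goes -1, -3, -9, -27, -81, -243 → -729 → -2187 (×3 each step).
Second entry: differences are 2, 5, 8, … (increasing by 3 each time); 12, 14, 19, 27, 38, 52 → 69 → 89.
So the next two pairs are [-729 69] and [-2187 89].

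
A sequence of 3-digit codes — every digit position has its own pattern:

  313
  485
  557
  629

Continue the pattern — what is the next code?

For the first digit, +1 each step, mod 10: 3, 4, 5, 6 → 7.
For the second digit, −3 each step, mod 10: 1, 8, 5, 2 → 9.
For the third digit, +2 each step, mod 10: 3, 5, 7, 9 → 1.
Combining the parts gives 791.

791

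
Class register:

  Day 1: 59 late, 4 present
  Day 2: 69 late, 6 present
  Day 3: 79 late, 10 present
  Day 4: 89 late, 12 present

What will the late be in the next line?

Late — +10 each step: 59, 69, 79, 89 → 99.

99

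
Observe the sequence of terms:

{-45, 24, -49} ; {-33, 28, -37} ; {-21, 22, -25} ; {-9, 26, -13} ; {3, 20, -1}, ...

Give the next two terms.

First entry — +12 each step: -45, -33, -21, -9, 3 → 15 → 27.
Second entry — alternating steps +4, −6, +4, −6, …: 24, 28, 22, 26, 20 → 24 → 18.
Third entry: -49, -37, -25, -13, -1 → 11 → 23 (always 4 less than the first entry).
Putting the parts together: {15, 24, 11} and then {27, 18, 23}.

{15, 24, 11}, {27, 18, 23}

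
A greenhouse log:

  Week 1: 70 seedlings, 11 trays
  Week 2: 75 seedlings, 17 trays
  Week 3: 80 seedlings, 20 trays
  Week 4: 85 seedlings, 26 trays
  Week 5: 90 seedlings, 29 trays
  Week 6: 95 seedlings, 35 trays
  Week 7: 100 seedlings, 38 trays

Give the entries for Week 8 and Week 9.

Seedlings — +5 each step: 70, 75, 80, 85, 90, 95, 100 → 105 → 110.
For the trays, alternating steps +6, +3, +6, +3, …: 11, 17, 20, 26, 29, 35, 38 → 44 → 47.
Putting the parts together: 105 seedlings, 44 trays and then 110 seedlings, 47 trays.

105 seedlings, 44 trays; 110 seedlings, 47 trays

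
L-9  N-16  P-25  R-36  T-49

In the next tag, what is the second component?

Letter: letters move forward 2 places in the alphabet; L, N, P, R, T → V.
Second component — perfect squares: 3², 4², 5², …: 9, 16, 25, 36, 49 → 64.

64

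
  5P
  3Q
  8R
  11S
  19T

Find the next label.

30U

First component — each term is the sum of the two before it: 5, 3, 8, 11, 19 → 30.
Letter goes P, Q, R, S, T → U (letters move forward 1 place in the alphabet).
Putting it together: 30U.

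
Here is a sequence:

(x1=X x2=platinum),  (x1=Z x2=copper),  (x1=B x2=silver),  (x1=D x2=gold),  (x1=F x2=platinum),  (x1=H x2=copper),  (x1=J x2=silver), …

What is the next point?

(x1=L x2=gold)

X1: letters move forward 2 places in the alphabet, wrapping Z→A, so X, Z, B, D, F, H, J → L.
X2: platinum, copper, silver, gold, platinum, copper, silver → gold (repeats platinum → copper → silver → gold).
Combining the parts gives (x1=L x2=gold).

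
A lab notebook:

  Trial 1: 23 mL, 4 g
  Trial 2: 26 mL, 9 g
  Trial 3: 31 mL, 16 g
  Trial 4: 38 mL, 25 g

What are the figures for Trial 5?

ML — differences are 3, 5, 7, … (increasing by 2 each time): 23, 26, 31, 38 → 47.
G — perfect squares: 2², 3², 4², …: 4, 9, 16, 25 → 36.
So the next row is 47 mL, 36 g.

47 mL, 36 g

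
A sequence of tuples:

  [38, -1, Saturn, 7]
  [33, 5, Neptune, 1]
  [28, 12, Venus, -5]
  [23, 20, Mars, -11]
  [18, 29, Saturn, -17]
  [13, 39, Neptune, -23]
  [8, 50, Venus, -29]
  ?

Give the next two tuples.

[3, 62, Mars, -35], [-2, 75, Saturn, -41]

First part: 38, 33, 28, 23, 18, 13, 8 → 3 → -2 (−5 each step).
For the second part, differences are 6, 7, 8, … (increasing by 1 each time): -1, 5, 12, 20, 29, 39, 50 → 62 → 75.
Planet goes Saturn, Neptune, Venus, Mars, Saturn, Neptune, Venus → Mars → Saturn (repeats Saturn → Neptune → Venus → Mars).
Fourth part: −6 each step; 7, 1, -5, -11, -17, -23, -29 → -35 → -41.
So the next two tuples are [3, 62, Mars, -35] and [-2, 75, Saturn, -41].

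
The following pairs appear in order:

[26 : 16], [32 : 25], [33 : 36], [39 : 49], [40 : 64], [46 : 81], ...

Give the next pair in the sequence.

[47 : 100]

First slot: alternating steps +6, +1, +6, +1, …; 26, 32, 33, 39, 40, 46 → 47.
Second slot — perfect squares: 4², 5², 6², …: 16, 25, 36, 49, 64, 81 → 100.
So the next pair is [47 : 100].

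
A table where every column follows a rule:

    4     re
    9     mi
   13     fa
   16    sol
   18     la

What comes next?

19  ti

First component: differences are 5, 4, 3, … (decreasing by 1 each time), so 4, 9, 13, 16, 18 → 19.
For the note, runs through the solfège scale do→ti: re, mi, fa, sol, la → ti.
Combining the parts gives 19  ti.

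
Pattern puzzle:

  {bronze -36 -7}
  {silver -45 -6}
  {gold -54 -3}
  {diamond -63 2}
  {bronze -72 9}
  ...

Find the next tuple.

{silver -81 18}

For the rank, repeats bronze → silver → gold → diamond: bronze, silver, gold, diamond, bronze → silver.
For the second component, −9 each step: -36, -45, -54, -63, -72 → -81.
Third component goes -7, -6, -3, 2, 9 → 18 (differences are 1, 3, 5, … (increasing by 2 each time)).
So the next tuple is {silver -81 18}.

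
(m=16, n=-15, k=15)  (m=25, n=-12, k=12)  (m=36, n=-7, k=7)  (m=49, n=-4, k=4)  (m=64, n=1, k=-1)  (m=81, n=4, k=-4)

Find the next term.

M: perfect squares: 4², 5², 6², …, so 16, 25, 36, 49, 64, 81 → 100.
N: -15, -12, -7, -4, 1, 4 → 9 (alternating steps +3, +5, +3, +5, …).
For the k, always the negative of the n: 15, 12, 7, 4, -1, -4 → -9.
So the next term is (m=100, n=9, k=-9).

(m=100, n=9, k=-9)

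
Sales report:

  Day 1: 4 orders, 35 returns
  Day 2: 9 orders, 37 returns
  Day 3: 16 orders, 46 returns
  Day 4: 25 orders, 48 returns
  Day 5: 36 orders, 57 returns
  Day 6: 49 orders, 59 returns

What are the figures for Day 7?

Orders: 4, 9, 16, 25, 36, 49 → 64 (perfect squares: 2², 3², 4², …).
Returns — alternating steps +2, +9, +2, +9, …: 35, 37, 46, 48, 57, 59 → 68.
So the next row is 64 orders, 68 returns.

64 orders, 68 returns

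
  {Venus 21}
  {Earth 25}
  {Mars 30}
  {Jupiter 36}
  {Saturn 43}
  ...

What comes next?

Planet: Venus, Earth, Mars, Jupiter, Saturn → Uranus (runs through the planets Mercury→Neptune).
Second component goes 21, 25, 30, 36, 43 → 51 (differences are 4, 5, 6, … (increasing by 1 each time)).
Putting it together: {Uranus 51}.

{Uranus 51}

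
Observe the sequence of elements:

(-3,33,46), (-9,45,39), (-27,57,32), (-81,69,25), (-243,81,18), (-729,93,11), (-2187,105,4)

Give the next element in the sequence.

First part goes -3, -9, -27, -81, -243, -729, -2187 → -6561 (×3 each step).
Second part: +12 each step, so 33, 45, 57, 69, 81, 93, 105 → 117.
For the third part, −7 each step: 46, 39, 32, 25, 18, 11, 4 → -3.
Putting it together: (-6561,117,-3).

(-6561,117,-3)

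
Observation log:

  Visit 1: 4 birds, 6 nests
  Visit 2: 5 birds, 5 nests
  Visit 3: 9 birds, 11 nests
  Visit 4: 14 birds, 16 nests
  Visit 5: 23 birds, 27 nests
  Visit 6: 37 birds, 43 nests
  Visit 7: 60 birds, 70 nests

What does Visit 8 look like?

Birds: each term is the sum of the two before it, so 4, 5, 9, 14, 23, 37, 60 → 97.
Nests: each term is the sum of the two before it, so 6, 5, 11, 16, 27, 43, 70 → 113.
Putting it together: 97 birds, 113 nests.

97 birds, 113 nests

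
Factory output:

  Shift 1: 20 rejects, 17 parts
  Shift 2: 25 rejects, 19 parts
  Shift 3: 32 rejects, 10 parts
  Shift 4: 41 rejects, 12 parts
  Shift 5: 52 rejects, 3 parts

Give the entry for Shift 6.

For the rejects, differences are 5, 7, 9, … (increasing by 2 each time): 20, 25, 32, 41, 52 → 65.
Parts: alternating steps +2, −9, +2, −9, …; 17, 19, 10, 12, 3 → 5.
Putting it together: 65 rejects, 5 parts.

65 rejects, 5 parts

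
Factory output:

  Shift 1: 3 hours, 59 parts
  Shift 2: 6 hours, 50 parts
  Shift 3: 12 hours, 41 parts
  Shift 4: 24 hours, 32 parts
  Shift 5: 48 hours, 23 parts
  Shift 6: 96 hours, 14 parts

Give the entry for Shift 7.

192 hours, 5 parts

Hours: ×2 each step; 3, 6, 12, 24, 48, 96 → 192.
For the parts, −9 each step: 59, 50, 41, 32, 23, 14 → 5.
Putting it together: 192 hours, 5 parts.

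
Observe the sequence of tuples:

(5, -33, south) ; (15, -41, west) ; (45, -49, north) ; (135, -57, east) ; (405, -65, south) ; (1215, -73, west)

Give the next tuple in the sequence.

(3645, -81, north)

First entry: ×3 each step, so 5, 15, 45, 135, 405, 1215 → 3645.
Second entry: −8 each step; -33, -41, -49, -57, -65, -73 → -81.
Direction: south, west, north, east, south, west → north (repeats south → west → north → east).
Combining the parts gives (3645, -81, north).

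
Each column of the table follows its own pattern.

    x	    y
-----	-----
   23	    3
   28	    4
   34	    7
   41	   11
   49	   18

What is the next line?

58  29

Column x: differences are 5, 6, 7, … (increasing by 1 each time), so 23, 28, 34, 41, 49 → 58.
Column y: each term is the sum of the two before it; 3, 4, 7, 11, 18 → 29.
So the next line is 58  29.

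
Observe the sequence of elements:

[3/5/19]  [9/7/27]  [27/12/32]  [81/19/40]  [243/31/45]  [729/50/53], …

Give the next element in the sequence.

First coordinate: ×3 each step; 3, 9, 27, 81, 243, 729 → 2187.
Second coordinate: each term is the sum of the two before it; 5, 7, 12, 19, 31, 50 → 81.
Third coordinate goes 19, 27, 32, 40, 45, 53 → 58 (alternating steps +8, +5, +8, +5, …).
Putting it together: [2187/81/58].

[2187/81/58]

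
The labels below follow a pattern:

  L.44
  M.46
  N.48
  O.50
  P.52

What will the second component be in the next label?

54

Letter: letters move forward 1 place in the alphabet; L, M, N, O, P → Q.
Second component — +2 each step: 44, 46, 48, 50, 52 → 54.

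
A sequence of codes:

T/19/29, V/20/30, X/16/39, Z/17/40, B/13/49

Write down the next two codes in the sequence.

For the letter, letters move forward 2 places in the alphabet, wrapping Z→A: T, V, X, Z, B → D → F.
Second component — alternating steps +1, −4, +1, −4, …: 19, 20, 16, 17, 13 → 14 → 10.
Third component — alternating steps +1, +9, +1, +9, …: 29, 30, 39, 40, 49 → 50 → 59.
Putting the parts together: D/14/50 and then F/10/59.

D/14/50, F/10/59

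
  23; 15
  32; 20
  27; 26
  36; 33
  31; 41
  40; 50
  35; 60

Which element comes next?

44; 71

For the first component, alternating steps +9, −5, +9, −5, …: 23, 32, 27, 36, 31, 40, 35 → 44.
Second component: 15, 20, 26, 33, 41, 50, 60 → 71 (differences are 5, 6, 7, … (increasing by 1 each time)).
Putting it together: 44; 71.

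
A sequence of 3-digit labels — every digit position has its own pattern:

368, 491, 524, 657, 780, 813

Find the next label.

946

First digit: +1 each step, mod 10; 3, 4, 5, 6, 7, 8 → 9.
Second digit: 6, 9, 2, 5, 8, 1 → 4 (+3 each step, mod 10).
Third digit — +3 each step, mod 10: 8, 1, 4, 7, 0, 3 → 6.
So the next label is 946.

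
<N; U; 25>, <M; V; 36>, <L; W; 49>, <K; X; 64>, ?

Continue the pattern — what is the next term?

<J; Y; 81>

First letter: N, M, L, K → J (letters move back 1 place in the alphabet).
Second letter: U, V, W, X → Y (letters move forward 1 place in the alphabet).
For the third coordinate, perfect squares: 5², 6², 7², …: 25, 36, 49, 64 → 81.
Putting it together: <J; Y; 81>.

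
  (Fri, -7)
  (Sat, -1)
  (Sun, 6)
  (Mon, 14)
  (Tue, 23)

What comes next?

Day goes Fri, Sat, Sun, Mon, Tue → Wed (runs through the weekdays Mon→Sun).
Second value — differences are 6, 7, 8, … (increasing by 1 each time): -7, -1, 6, 14, 23 → 33.
Combining the parts gives (Wed, 33).

(Wed, 33)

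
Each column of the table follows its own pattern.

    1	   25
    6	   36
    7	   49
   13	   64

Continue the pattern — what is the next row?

20  81

First component: 1, 6, 7, 13 → 20 (each term is the sum of the two before it).
Second component: 25, 36, 49, 64 → 81 (perfect squares: 5², 6², 7², …).
Combining the parts gives 20  81.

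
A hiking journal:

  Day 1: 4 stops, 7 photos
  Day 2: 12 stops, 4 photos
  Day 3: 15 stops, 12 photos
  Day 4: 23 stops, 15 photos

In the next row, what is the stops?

Stops: 4, 12, 15, 23 → 26 (alternating steps +8, +3, +8, +3, …).

26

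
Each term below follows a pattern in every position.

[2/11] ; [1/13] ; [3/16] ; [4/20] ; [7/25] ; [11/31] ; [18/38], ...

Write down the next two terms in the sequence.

First entry: each term is the sum of the two before it, so 2, 1, 3, 4, 7, 11, 18 → 29 → 47.
For the second entry, differences are 2, 3, 4, … (increasing by 1 each time): 11, 13, 16, 20, 25, 31, 38 → 46 → 55.
So the next two terms are [29/46] and [47/55].

[29/46], [47/55]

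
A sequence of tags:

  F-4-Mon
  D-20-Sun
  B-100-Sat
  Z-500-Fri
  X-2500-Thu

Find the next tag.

V-12500-Wed

Letter — letters move back 2 places in the alphabet, wrapping A→Z: F, D, B, Z, X → V.
For the second component, ×5 each step: 4, 20, 100, 500, 2500 → 12500.
Day — runs backward through the weekdays Mon→Sun: Mon, Sun, Sat, Fri, Thu → Wed.
So the next tag is V-12500-Wed.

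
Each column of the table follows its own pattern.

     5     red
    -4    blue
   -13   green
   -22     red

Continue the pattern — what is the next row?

First component — −9 each step: 5, -4, -13, -22 → -31.
Colour — repeats red → blue → green: red, blue, green, red → blue.
Putting it together: -31  blue.

-31  blue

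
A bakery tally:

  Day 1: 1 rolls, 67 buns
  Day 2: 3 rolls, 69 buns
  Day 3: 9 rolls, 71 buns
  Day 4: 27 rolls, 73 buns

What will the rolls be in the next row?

81

Rolls — ×3 each step: 1, 3, 9, 27 → 81.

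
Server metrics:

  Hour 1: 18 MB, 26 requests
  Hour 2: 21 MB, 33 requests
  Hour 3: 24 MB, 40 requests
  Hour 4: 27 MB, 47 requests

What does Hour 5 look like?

30 MB, 54 requests

MB goes 18, 21, 24, 27 → 30 (+3 each step).
Requests: +7 each step, so 26, 33, 40, 47 → 54.
So the next line is 30 MB, 54 requests.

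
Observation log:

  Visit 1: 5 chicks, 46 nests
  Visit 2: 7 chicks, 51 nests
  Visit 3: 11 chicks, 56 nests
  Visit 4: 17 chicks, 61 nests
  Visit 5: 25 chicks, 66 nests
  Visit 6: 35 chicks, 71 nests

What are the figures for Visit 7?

Chicks — differences are 2, 4, 6, … (increasing by 2 each time): 5, 7, 11, 17, 25, 35 → 47.
Nests — +5 each step: 46, 51, 56, 61, 66, 71 → 76.
So the next row is 47 chicks, 76 nests.

47 chicks, 76 nests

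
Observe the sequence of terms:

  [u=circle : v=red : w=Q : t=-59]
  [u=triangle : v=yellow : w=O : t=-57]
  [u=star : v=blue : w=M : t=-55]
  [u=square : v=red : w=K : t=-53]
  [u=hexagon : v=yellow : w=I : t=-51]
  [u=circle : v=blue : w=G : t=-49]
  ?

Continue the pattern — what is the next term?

[u=triangle : v=red : w=E : t=-47]

U — repeats circle → triangle → star → square → hexagon: circle, triangle, star, square, hexagon, circle → triangle.
V: red, yellow, blue, red, yellow, blue → red (repeats red → yellow → blue).
W: Q, O, M, K, I, G → E (letters move back 2 places in the alphabet).
T goes -59, -57, -55, -53, -51, -49 → -47 (+2 each step).
Combining the parts gives [u=triangle : v=red : w=E : t=-47].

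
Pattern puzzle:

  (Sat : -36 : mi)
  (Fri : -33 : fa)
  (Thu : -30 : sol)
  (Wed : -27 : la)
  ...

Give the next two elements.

(Tue : -24 : ti), (Mon : -21 : do)

Day — runs backward through the weekdays Mon→Sun: Sat, Fri, Thu, Wed → Tue → Mon.
Second value: +3 each step, so -36, -33, -30, -27 → -24 → -21.
Note: runs through the solfège scale do→ti; mi, fa, sol, la → ti → do.
So the next two elements are (Tue : -24 : ti) and (Mon : -21 : do).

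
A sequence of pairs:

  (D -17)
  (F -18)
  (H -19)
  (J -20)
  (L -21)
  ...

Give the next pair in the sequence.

Letter: letters move forward 2 places in the alphabet; D, F, H, J, L → N.
Second slot: -17, -18, -19, -20, -21 → -22 (−1 each step).
So the next pair is (N -22).

(N -22)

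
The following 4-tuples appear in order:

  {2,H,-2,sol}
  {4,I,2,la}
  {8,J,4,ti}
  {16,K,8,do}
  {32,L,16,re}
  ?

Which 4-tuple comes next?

First coordinate: 2, 4, 8, 16, 32 → 64 (×2 each step).
Letter: letters move forward 1 place in the alphabet; H, I, J, K, L → M.
Third coordinate goes -2, 2, 4, 8, 16 → 32 (always the previous value of the first coordinate).
For the note, runs through the solfège scale do→ti: sol, la, ti, do, re → mi.
Putting it together: {64,M,32,mi}.

{64,M,32,mi}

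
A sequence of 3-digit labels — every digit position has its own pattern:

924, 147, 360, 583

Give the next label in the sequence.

First digit — +2 each step, mod 10: 9, 1, 3, 5 → 7.
Second digit goes 2, 4, 6, 8 → 0 (+2 each step, mod 10).
Third digit — +3 each step, mod 10: 4, 7, 0, 3 → 6.
Combining the parts gives 706.

706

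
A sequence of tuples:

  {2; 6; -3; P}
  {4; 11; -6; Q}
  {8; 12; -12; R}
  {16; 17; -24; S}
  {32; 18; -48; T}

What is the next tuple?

{64; 23; -96; U}

First coordinate: 2, 4, 8, 16, 32 → 64 (×2 each step).
For the second coordinate, alternating steps +5, +1, +5, +1, …: 6, 11, 12, 17, 18 → 23.
Third coordinate: ×2 each step; -3, -6, -12, -24, -48 → -96.
For the letter, letters move forward 1 place in the alphabet: P, Q, R, S, T → U.
Combining the parts gives {64; 23; -96; U}.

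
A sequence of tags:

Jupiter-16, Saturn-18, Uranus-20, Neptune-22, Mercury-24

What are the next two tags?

Venus-26, Earth-28

Planet: Jupiter, Saturn, Uranus, Neptune, Mercury → Venus → Earth (runs through the planets Mercury→Neptune).
Second component: +2 each step; 16, 18, 20, 22, 24 → 26 → 28.
Putting the parts together: Venus-26 and then Earth-28.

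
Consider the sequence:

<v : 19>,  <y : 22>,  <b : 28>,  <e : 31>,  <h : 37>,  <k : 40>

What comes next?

<n : 46>

Letter — letters move forward 3 places in the alphabet, wrapping Z→A: v, y, b, e, h, k → n.
Second component: 19, 22, 28, 31, 37, 40 → 46 (alternating steps +3, +6, +3, +6, …).
Combining the parts gives <n : 46>.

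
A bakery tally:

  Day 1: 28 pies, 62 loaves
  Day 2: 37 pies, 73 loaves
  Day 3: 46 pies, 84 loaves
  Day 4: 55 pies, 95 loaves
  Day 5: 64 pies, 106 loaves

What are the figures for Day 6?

For the pies, +9 each step: 28, 37, 46, 55, 64 → 73.
Loaves: +11 each step, so 62, 73, 84, 95, 106 → 117.
So the next row is 73 pies, 117 loaves.

73 pies, 117 loaves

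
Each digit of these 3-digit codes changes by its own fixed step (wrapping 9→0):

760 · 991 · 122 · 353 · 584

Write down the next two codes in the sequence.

715, 946

First digit: +2 each step, mod 10, so 7, 9, 1, 3, 5 → 7 → 9.
Second digit goes 6, 9, 2, 5, 8 → 1 → 4 (+3 each step, mod 10).
Third digit — +1 each step, mod 10: 0, 1, 2, 3, 4 → 5 → 6.
Putting the parts together: 715 and then 946.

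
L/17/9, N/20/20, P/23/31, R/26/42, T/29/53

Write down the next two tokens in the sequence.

V/32/64, X/35/75

Letter — letters move forward 2 places in the alphabet: L, N, P, R, T → V → X.
For the second component, +3 each step: 17, 20, 23, 26, 29 → 32 → 35.
Third component: +11 each step, so 9, 20, 31, 42, 53 → 64 → 75.
Putting the parts together: V/32/64 and then X/35/75.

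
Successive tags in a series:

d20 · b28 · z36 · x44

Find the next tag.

v52

Letter: letters move back 2 places in the alphabet, wrapping A→Z; d, b, z, x → v.
Second component: +8 each step; 20, 28, 36, 44 → 52.
Combining the parts gives v52.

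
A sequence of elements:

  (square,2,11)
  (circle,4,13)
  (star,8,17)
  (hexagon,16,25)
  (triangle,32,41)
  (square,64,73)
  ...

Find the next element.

(circle,128,137)

Shape: square, circle, star, hexagon, triangle, square → circle (repeats square → circle → star → hexagon → triangle).
Second value: 2, 4, 8, 16, 32, 64 → 128 (×2 each step).
Third value: always 9 more than the second value, so 11, 13, 17, 25, 41, 73 → 137.
Combining the parts gives (circle,128,137).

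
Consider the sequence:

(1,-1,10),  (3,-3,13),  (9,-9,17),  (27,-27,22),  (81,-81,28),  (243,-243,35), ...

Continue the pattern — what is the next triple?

First entry — ×3 each step: 1, 3, 9, 27, 81, 243 → 729.
Second entry: ×3 each step; -1, -3, -9, -27, -81, -243 → -729.
Third entry goes 10, 13, 17, 22, 28, 35 → 43 (differences are 3, 4, 5, … (increasing by 1 each time)).
Combining the parts gives (729,-729,43).

(729,-729,43)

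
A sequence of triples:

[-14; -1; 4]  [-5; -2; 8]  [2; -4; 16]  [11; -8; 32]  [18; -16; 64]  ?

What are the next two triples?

[27; -32; 128], [34; -64; 256]

First entry: alternating steps +9, +7, +9, +7, …; -14, -5, 2, 11, 18 → 27 → 34.
Second entry goes -1, -2, -4, -8, -16 → -32 → -64 (×2 each step).
Third entry: 4, 8, 16, 32, 64 → 128 → 256 (×2 each step).
Putting the parts together: [27; -32; 128] and then [34; -64; 256].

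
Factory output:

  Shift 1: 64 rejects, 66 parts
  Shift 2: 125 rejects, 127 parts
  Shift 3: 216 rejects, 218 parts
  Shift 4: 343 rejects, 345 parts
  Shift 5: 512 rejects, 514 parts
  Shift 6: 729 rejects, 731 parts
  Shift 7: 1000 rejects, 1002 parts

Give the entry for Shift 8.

Rejects: perfect cubes: 4³, 5³, 6³, …; 64, 125, 216, 343, 512, 729, 1000 → 1331.
Parts: always 2 more than the rejects; 66, 127, 218, 345, 514, 731, 1002 → 1333.
Putting it together: 1331 rejects, 1333 parts.

1331 rejects, 1333 parts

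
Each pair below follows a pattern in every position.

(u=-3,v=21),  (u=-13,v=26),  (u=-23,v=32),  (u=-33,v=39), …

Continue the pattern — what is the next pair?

(u=-43,v=47)

U: −10 each step, so -3, -13, -23, -33 → -43.
V: 21, 26, 32, 39 → 47 (differences are 5, 6, 7, … (increasing by 1 each time)).
Combining the parts gives (u=-43,v=47).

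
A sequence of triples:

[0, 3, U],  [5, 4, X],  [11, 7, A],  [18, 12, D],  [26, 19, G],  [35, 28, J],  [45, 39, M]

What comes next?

First part: 0, 5, 11, 18, 26, 35, 45 → 56 (differences are 5, 6, 7, … (increasing by 1 each time)).
For the second part, differences are 1, 3, 5, … (increasing by 2 each time): 3, 4, 7, 12, 19, 28, 39 → 52.
Letter — letters move forward 3 places in the alphabet, wrapping Z→A: U, X, A, D, G, J, M → P.
Combining the parts gives [56, 52, P].

[56, 52, P]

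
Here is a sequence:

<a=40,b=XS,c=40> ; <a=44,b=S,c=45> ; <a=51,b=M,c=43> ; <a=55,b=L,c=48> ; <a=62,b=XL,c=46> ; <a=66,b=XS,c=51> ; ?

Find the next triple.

For the a, alternating steps +4, +7, +4, +7, …: 40, 44, 51, 55, 62, 66 → 73.
For the b, repeats XS → S → M → L → XL: XS, S, M, L, XL, XS → S.
C goes 40, 45, 43, 48, 46, 51 → 49 (alternating steps +5, −2, +5, −2, …).
So the next triple is <a=73,b=S,c=49>.

<a=73,b=S,c=49>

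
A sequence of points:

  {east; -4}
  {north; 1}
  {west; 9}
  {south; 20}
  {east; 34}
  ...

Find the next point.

Direction: repeats east → north → west → south, so east, north, west, south, east → north.
For the second value, differences are 5, 8, 11, … (increasing by 3 each time): -4, 1, 9, 20, 34 → 51.
Putting it together: {north; 51}.

{north; 51}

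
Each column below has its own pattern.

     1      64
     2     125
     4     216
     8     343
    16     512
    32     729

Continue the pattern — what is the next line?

First component — ×2 each step: 1, 2, 4, 8, 16, 32 → 64.
Second component: perfect cubes: 4³, 5³, 6³, …, so 64, 125, 216, 343, 512, 729 → 1000.
So the next line is 64  1000.

64  1000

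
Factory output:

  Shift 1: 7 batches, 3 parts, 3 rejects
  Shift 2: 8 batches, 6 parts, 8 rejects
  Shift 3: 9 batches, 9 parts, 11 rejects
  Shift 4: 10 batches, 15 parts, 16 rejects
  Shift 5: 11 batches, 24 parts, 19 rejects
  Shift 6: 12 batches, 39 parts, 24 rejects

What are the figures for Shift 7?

13 batches, 63 parts, 27 rejects

Batches: +1 each step, so 7, 8, 9, 10, 11, 12 → 13.
For the parts, each term is the sum of the two before it: 3, 6, 9, 15, 24, 39 → 63.
Rejects goes 3, 8, 11, 16, 19, 24 → 27 (alternating steps +5, +3, +5, +3, …).
Putting it together: 13 batches, 63 parts, 27 rejects.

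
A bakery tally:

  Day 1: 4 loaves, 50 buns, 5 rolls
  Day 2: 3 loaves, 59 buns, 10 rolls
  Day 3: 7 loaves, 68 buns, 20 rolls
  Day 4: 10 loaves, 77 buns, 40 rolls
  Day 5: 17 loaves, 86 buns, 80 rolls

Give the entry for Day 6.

27 loaves, 95 buns, 160 rolls

For the loaves, each term is the sum of the two before it: 4, 3, 7, 10, 17 → 27.
Buns: +9 each step, so 50, 59, 68, 77, 86 → 95.
Rolls: 5, 10, 20, 40, 80 → 160 (×2 each step).
Combining the parts gives 27 loaves, 95 buns, 160 rolls.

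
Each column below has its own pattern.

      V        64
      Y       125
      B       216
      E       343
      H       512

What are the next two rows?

K  729; N  1000

Letter — letters move forward 3 places in the alphabet, wrapping Z→A: V, Y, B, E, H → K → N.
Second component — perfect cubes: 4³, 5³, 6³, …: 64, 125, 216, 343, 512 → 729 → 1000.
Putting the parts together: K  729 and then N  1000.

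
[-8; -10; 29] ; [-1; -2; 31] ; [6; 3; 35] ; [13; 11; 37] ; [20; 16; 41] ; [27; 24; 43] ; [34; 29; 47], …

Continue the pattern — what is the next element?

[41; 37; 49]

First coordinate — +7 each step: -8, -1, 6, 13, 20, 27, 34 → 41.
Second coordinate: -10, -2, 3, 11, 16, 24, 29 → 37 (alternating steps +8, +5, +8, +5, …).
For the third coordinate, alternating steps +2, +4, +2, +4, …: 29, 31, 35, 37, 41, 43, 47 → 49.
Putting it together: [41; 37; 49].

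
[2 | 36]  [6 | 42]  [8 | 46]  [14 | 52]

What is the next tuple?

For the first entry, each term is the sum of the two before it: 2, 6, 8, 14 → 22.
Second entry goes 36, 42, 46, 52 → 56 (alternating steps +6, +4, +6, +4, …).
Combining the parts gives [22 | 56].

[22 | 56]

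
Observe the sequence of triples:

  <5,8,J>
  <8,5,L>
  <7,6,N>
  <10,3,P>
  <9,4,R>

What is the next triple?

<12,1,T>

First entry — alternating steps +3, −1, +3, −1, …: 5, 8, 7, 10, 9 → 12.
Second entry goes 8, 5, 6, 3, 4 → 1 (together with the first entry always sums to 13).
Letter: letters move forward 2 places in the alphabet, so J, L, N, P, R → T.
Putting it together: <12,1,T>.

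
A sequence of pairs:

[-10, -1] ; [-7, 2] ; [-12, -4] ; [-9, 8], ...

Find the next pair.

[-14, -16]

First value goes -10, -7, -12, -9 → -14 (alternating steps +3, −5, +3, −5, …).
Second value: ×(-2) each step; -1, 2, -4, 8 → -16.
So the next pair is [-14, -16].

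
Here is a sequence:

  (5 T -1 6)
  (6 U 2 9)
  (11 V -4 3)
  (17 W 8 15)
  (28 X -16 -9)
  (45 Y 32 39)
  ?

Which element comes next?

(73 Z -64 -57)

First part: each term is the sum of the two before it, so 5, 6, 11, 17, 28, 45 → 73.
Letter goes T, U, V, W, X, Y → Z (letters move forward 1 place in the alphabet).
Third part: -1, 2, -4, 8, -16, 32 → -64 (×(-2) each step).
Fourth part: always 7 more than the third part, so 6, 9, 3, 15, -9, 39 → -57.
Combining the parts gives (73 Z -64 -57).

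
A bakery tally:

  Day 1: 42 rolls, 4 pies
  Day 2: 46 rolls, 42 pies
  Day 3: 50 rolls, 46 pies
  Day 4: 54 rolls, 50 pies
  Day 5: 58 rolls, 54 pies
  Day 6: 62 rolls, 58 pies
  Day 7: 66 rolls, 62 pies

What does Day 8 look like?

70 rolls, 66 pies

Rolls — +4 each step: 42, 46, 50, 54, 58, 62, 66 → 70.
Pies: always the previous value of the rolls, so 4, 42, 46, 50, 54, 58, 62 → 66.
Combining the parts gives 70 rolls, 66 pies.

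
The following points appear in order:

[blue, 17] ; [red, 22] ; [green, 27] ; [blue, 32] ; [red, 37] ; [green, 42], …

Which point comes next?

Colour: repeats blue → red → green; blue, red, green, blue, red, green → blue.
Second value: 17, 22, 27, 32, 37, 42 → 47 (+5 each step).
Combining the parts gives [blue, 47].

[blue, 47]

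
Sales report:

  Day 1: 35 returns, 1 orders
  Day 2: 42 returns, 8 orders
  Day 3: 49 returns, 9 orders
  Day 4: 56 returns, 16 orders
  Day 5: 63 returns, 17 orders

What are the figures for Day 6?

Returns goes 35, 42, 49, 56, 63 → 70 (+7 each step).
Orders — alternating steps +7, +1, +7, +1, …: 1, 8, 9, 16, 17 → 24.
Putting it together: 70 returns, 24 orders.

70 returns, 24 orders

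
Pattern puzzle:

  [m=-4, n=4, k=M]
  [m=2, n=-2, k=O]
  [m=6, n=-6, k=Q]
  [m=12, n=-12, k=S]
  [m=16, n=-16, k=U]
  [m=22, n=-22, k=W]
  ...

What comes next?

M — alternating steps +6, +4, +6, +4, …: -4, 2, 6, 12, 16, 22 → 26.
N: always the negative of the m; 4, -2, -6, -12, -16, -22 → -26.
K — letters move forward 2 places in the alphabet: M, O, Q, S, U, W → Y.
So the next term is [m=26, n=-26, k=Y].

[m=26, n=-26, k=Y]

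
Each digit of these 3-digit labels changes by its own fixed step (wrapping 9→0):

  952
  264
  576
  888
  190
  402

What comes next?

First digit: +3 each step, mod 10, so 9, 2, 5, 8, 1, 4 → 7.
For the second digit, +1 each step, mod 10: 5, 6, 7, 8, 9, 0 → 1.
Third digit goes 2, 4, 6, 8, 0, 2 → 4 (+2 each step, mod 10).
Putting it together: 714.

714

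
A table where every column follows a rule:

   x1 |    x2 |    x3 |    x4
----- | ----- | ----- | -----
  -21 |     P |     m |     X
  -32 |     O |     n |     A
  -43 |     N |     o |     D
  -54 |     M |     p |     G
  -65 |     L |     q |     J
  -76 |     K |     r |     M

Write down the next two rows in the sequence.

Column x1 — −11 each step: -21, -32, -43, -54, -65, -76 → -87 → -98.
For the column x2, letters move back 1 place in the alphabet: P, O, N, M, L, K → J → I.
Column x3: letters move forward 1 place in the alphabet; m, n, o, p, q, r → s → t.
For the column x4, letters move forward 3 places in the alphabet, wrapping Z→A: X, A, D, G, J, M → P → S.
So the next two rows are -87  J  s  P and -98  I  t  S.

-87  J  s  P; -98  I  t  S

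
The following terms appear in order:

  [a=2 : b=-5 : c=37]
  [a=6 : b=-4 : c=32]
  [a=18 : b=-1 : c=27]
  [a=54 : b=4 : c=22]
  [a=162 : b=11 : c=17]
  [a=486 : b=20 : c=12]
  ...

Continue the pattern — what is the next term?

[a=1458 : b=31 : c=7]

A goes 2, 6, 18, 54, 162, 486 → 1458 (×3 each step).
B: -5, -4, -1, 4, 11, 20 → 31 (differences are 1, 3, 5, … (increasing by 2 each time)).
C: −5 each step, so 37, 32, 27, 22, 17, 12 → 7.
Combining the parts gives [a=1458 : b=31 : c=7].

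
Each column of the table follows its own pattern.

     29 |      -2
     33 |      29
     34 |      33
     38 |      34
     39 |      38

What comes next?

First component: alternating steps +4, +1, +4, +1, …; 29, 33, 34, 38, 39 → 43.
Second component: always the previous value of the first component; -2, 29, 33, 34, 38 → 39.
So the next row is 43  39.

43  39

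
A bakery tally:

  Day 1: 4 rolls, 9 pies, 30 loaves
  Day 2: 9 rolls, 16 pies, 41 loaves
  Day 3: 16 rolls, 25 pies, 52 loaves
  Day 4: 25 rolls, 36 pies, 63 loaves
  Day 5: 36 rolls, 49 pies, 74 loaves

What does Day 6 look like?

Rolls: differences are 5, 7, 9, … (increasing by 2 each time), so 4, 9, 16, 25, 36 → 49.
Pies: 9, 16, 25, 36, 49 → 64 (perfect squares: 3², 4², 5², …).
Loaves: +11 each step, so 30, 41, 52, 63, 74 → 85.
So the next record is 49 rolls, 64 pies, 85 loaves.

49 rolls, 64 pies, 85 loaves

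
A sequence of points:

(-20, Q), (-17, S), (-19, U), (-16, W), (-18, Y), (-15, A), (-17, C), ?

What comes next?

First part goes -20, -17, -19, -16, -18, -15, -17 → -14 (alternating steps +3, −2, +3, −2, …).
Letter: letters move forward 2 places in the alphabet, wrapping Z→A, so Q, S, U, W, Y, A, C → E.
Putting it together: (-14, E).

(-14, E)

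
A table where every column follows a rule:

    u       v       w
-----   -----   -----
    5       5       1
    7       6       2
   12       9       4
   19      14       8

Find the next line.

Column u: 5, 7, 12, 19 → 31 (each term is the sum of the two before it).
Column v — differences are 1, 3, 5, … (increasing by 2 each time): 5, 6, 9, 14 → 21.
Column w — ×2 each step: 1, 2, 4, 8 → 16.
So the next line is 31  21  16.

31  21  16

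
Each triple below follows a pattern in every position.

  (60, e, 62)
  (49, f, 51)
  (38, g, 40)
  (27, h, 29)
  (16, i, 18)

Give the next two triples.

First slot: −11 each step, so 60, 49, 38, 27, 16 → 5 → -6.
Letter: letters move forward 1 place in the alphabet; e, f, g, h, i → j → k.
Third slot goes 62, 51, 40, 29, 18 → 7 → -4 (always 2 more than the first slot).
So the next two triples are (5, j, 7) and (-6, k, -4).

(5, j, 7), (-6, k, -4)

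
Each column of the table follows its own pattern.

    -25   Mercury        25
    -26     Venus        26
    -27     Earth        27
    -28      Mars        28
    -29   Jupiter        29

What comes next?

First component: −1 each step; -25, -26, -27, -28, -29 → -30.
Planet: runs through the planets Mercury→Neptune, so Mercury, Venus, Earth, Mars, Jupiter → Saturn.
Third component — always the negative of the first component: 25, 26, 27, 28, 29 → 30.
Combining the parts gives -30  Saturn  30.

-30  Saturn  30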